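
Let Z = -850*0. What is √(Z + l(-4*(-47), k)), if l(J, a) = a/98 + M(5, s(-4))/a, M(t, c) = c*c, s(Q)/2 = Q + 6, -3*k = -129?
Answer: √293862/602 ≈ 0.90048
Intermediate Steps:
k = 43 (k = -⅓*(-129) = 43)
s(Q) = 12 + 2*Q (s(Q) = 2*(Q + 6) = 2*(6 + Q) = 12 + 2*Q)
M(t, c) = c²
l(J, a) = 16/a + a/98 (l(J, a) = a/98 + (12 + 2*(-4))²/a = a*(1/98) + (12 - 8)²/a = a/98 + 4²/a = a/98 + 16/a = 16/a + a/98)
Z = 0
√(Z + l(-4*(-47), k)) = √(0 + (16/43 + (1/98)*43)) = √(0 + (16*(1/43) + 43/98)) = √(0 + (16/43 + 43/98)) = √(0 + 3417/4214) = √(3417/4214) = √293862/602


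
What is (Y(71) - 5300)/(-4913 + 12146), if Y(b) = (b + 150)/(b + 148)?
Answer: -1160479/1584027 ≈ -0.73261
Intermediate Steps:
Y(b) = (150 + b)/(148 + b)
(Y(71) - 5300)/(-4913 + 12146) = ((150 + 71)/(148 + 71) - 5300)/(-4913 + 12146) = (221/219 - 5300)/7233 = ((1/219)*221 - 5300)*(1/7233) = (221/219 - 5300)*(1/7233) = -1160479/219*1/7233 = -1160479/1584027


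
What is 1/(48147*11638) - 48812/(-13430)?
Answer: 13675530793831/3762648087990 ≈ 3.6345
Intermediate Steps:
1/(48147*11638) - 48812/(-13430) = (1/48147)*(1/11638) - 48812*(-1/13430) = 1/560334786 + 24406/6715 = 13675530793831/3762648087990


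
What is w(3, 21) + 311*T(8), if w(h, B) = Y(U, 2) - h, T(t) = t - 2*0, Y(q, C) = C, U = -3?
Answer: 2487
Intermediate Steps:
T(t) = t (T(t) = t + 0 = t)
w(h, B) = 2 - h
w(3, 21) + 311*T(8) = (2 - 1*3) + 311*8 = (2 - 3) + 2488 = -1 + 2488 = 2487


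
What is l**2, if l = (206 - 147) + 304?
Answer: 131769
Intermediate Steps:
l = 363 (l = 59 + 304 = 363)
l**2 = 363**2 = 131769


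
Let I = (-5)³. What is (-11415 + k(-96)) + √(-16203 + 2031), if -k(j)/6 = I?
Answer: -10665 + 2*I*√3543 ≈ -10665.0 + 119.05*I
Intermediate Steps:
I = -125
k(j) = 750 (k(j) = -6*(-125) = 750)
(-11415 + k(-96)) + √(-16203 + 2031) = (-11415 + 750) + √(-16203 + 2031) = -10665 + √(-14172) = -10665 + 2*I*√3543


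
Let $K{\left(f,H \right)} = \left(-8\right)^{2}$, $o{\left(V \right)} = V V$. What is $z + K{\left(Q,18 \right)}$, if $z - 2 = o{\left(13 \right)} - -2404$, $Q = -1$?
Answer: $2639$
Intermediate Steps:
$o{\left(V \right)} = V^{2}$
$z = 2575$ ($z = 2 + \left(13^{2} - -2404\right) = 2 + \left(169 + 2404\right) = 2 + 2573 = 2575$)
$K{\left(f,H \right)} = 64$
$z + K{\left(Q,18 \right)} = 2575 + 64 = 2639$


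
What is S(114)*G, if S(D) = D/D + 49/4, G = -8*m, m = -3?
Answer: 318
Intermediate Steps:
G = 24 (G = -8*(-3) = 24)
S(D) = 53/4 (S(D) = 1 + 49*(1/4) = 1 + 49/4 = 53/4)
S(114)*G = (53/4)*24 = 318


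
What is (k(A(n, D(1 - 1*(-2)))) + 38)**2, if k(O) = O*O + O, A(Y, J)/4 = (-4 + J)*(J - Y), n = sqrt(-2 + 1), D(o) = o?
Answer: 15252 - 28336*I ≈ 15252.0 - 28336.0*I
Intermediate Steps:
n = I (n = sqrt(-1) = I ≈ 1.0*I)
A(Y, J) = 4*(-4 + J)*(J - Y) (A(Y, J) = 4*((-4 + J)*(J - Y)) = 4*(-4 + J)*(J - Y))
k(O) = O + O**2 (k(O) = O**2 + O = O + O**2)
(k(A(n, D(1 - 1*(-2)))) + 38)**2 = ((-16*(1 - 1*(-2)) + 4*(1 - 1*(-2))**2 + 16*I - 4*(1 - 1*(-2))*I)*(1 + (-16*(1 - 1*(-2)) + 4*(1 - 1*(-2))**2 + 16*I - 4*(1 - 1*(-2))*I)) + 38)**2 = ((-16*(1 + 2) + 4*(1 + 2)**2 + 16*I - 4*(1 + 2)*I)*(1 + (-16*(1 + 2) + 4*(1 + 2)**2 + 16*I - 4*(1 + 2)*I)) + 38)**2 = ((-16*3 + 4*3**2 + 16*I - 4*3*I)*(1 + (-16*3 + 4*3**2 + 16*I - 4*3*I)) + 38)**2 = ((-48 + 4*9 + 16*I - 12*I)*(1 + (-48 + 4*9 + 16*I - 12*I)) + 38)**2 = ((-48 + 36 + 16*I - 12*I)*(1 + (-48 + 36 + 16*I - 12*I)) + 38)**2 = ((-12 + 4*I)*(1 + (-12 + 4*I)) + 38)**2 = ((-12 + 4*I)*(-11 + 4*I) + 38)**2 = (38 + (-12 + 4*I)*(-11 + 4*I))**2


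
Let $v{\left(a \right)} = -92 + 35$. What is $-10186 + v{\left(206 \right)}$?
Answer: $-10243$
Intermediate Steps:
$v{\left(a \right)} = -57$
$-10186 + v{\left(206 \right)} = -10186 - 57 = -10243$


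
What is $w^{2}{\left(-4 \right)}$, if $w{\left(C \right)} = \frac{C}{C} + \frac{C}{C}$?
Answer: $4$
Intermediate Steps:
$w{\left(C \right)} = 2$ ($w{\left(C \right)} = 1 + 1 = 2$)
$w^{2}{\left(-4 \right)} = 2^{2} = 4$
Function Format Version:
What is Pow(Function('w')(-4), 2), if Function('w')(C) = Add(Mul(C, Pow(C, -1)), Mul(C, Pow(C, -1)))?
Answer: 4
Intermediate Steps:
Function('w')(C) = 2 (Function('w')(C) = Add(1, 1) = 2)
Pow(Function('w')(-4), 2) = Pow(2, 2) = 4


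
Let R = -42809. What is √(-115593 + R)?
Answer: I*√158402 ≈ 398.0*I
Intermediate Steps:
√(-115593 + R) = √(-115593 - 42809) = √(-158402) = I*√158402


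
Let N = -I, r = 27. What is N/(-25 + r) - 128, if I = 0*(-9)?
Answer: -128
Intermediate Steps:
I = 0
N = 0 (N = -1*0 = 0)
N/(-25 + r) - 128 = 0/(-25 + 27) - 128 = 0/2 - 128 = 0*(1/2) - 128 = 0 - 128 = -128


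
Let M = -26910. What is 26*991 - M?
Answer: 52676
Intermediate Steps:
26*991 - M = 26*991 - 1*(-26910) = 25766 + 26910 = 52676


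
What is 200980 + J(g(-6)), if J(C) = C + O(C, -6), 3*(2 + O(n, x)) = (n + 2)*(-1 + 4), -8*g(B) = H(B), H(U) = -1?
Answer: 803921/4 ≈ 2.0098e+5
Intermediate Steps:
g(B) = 1/8 (g(B) = -1/8*(-1) = 1/8)
O(n, x) = n (O(n, x) = -2 + ((n + 2)*(-1 + 4))/3 = -2 + ((2 + n)*3)/3 = -2 + (6 + 3*n)/3 = -2 + (2 + n) = n)
J(C) = 2*C (J(C) = C + C = 2*C)
200980 + J(g(-6)) = 200980 + 2*(1/8) = 200980 + 1/4 = 803921/4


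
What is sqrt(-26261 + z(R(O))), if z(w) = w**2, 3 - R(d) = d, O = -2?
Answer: 2*I*sqrt(6559) ≈ 161.98*I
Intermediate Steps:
R(d) = 3 - d
sqrt(-26261 + z(R(O))) = sqrt(-26261 + (3 - 1*(-2))**2) = sqrt(-26261 + (3 + 2)**2) = sqrt(-26261 + 5**2) = sqrt(-26261 + 25) = sqrt(-26236) = 2*I*sqrt(6559)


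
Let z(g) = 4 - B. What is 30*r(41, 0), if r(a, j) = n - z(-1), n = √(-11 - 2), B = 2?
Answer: -60 + 30*I*√13 ≈ -60.0 + 108.17*I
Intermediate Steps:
z(g) = 2 (z(g) = 4 - 1*2 = 4 - 2 = 2)
n = I*√13 (n = √(-13) = I*√13 ≈ 3.6056*I)
r(a, j) = -2 + I*√13 (r(a, j) = I*√13 - 1*2 = I*√13 - 2 = -2 + I*√13)
30*r(41, 0) = 30*(-2 + I*√13) = -60 + 30*I*√13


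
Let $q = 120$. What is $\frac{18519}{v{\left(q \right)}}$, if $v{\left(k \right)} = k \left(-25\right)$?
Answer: $- \frac{6173}{1000} \approx -6.173$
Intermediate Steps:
$v{\left(k \right)} = - 25 k$
$\frac{18519}{v{\left(q \right)}} = \frac{18519}{\left(-25\right) 120} = \frac{18519}{-3000} = 18519 \left(- \frac{1}{3000}\right) = - \frac{6173}{1000}$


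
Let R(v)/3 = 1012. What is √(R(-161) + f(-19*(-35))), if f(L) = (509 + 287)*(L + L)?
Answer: 2*√265429 ≈ 1030.4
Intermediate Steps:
R(v) = 3036 (R(v) = 3*1012 = 3036)
f(L) = 1592*L (f(L) = 796*(2*L) = 1592*L)
√(R(-161) + f(-19*(-35))) = √(3036 + 1592*(-19*(-35))) = √(3036 + 1592*665) = √(3036 + 1058680) = √1061716 = 2*√265429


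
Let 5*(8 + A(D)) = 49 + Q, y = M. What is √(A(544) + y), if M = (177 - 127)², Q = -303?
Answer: √61030/5 ≈ 49.409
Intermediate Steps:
M = 2500 (M = 50² = 2500)
y = 2500
A(D) = -294/5 (A(D) = -8 + (49 - 303)/5 = -8 + (⅕)*(-254) = -8 - 254/5 = -294/5)
√(A(544) + y) = √(-294/5 + 2500) = √(12206/5) = √61030/5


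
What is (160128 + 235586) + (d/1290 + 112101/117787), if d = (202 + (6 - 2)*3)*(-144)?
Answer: 10020561605053/25324205 ≈ 3.9569e+5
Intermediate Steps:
d = -30816 (d = (202 + 4*3)*(-144) = (202 + 12)*(-144) = 214*(-144) = -30816)
(160128 + 235586) + (d/1290 + 112101/117787) = (160128 + 235586) + (-30816/1290 + 112101/117787) = 395714 + (-30816*1/1290 + 112101*(1/117787)) = 395714 + (-5136/215 + 112101/117787) = 395714 - 580852317/25324205 = 10020561605053/25324205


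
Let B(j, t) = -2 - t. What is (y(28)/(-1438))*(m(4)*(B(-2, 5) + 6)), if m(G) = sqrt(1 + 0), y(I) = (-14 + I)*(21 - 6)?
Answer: 105/719 ≈ 0.14604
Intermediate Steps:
y(I) = -210 + 15*I (y(I) = (-14 + I)*15 = -210 + 15*I)
m(G) = 1 (m(G) = sqrt(1) = 1)
(y(28)/(-1438))*(m(4)*(B(-2, 5) + 6)) = ((-210 + 15*28)/(-1438))*(1*((-2 - 1*5) + 6)) = ((-210 + 420)*(-1/1438))*(1*((-2 - 5) + 6)) = (210*(-1/1438))*(1*(-7 + 6)) = -105*(-1)/719 = -105/719*(-1) = 105/719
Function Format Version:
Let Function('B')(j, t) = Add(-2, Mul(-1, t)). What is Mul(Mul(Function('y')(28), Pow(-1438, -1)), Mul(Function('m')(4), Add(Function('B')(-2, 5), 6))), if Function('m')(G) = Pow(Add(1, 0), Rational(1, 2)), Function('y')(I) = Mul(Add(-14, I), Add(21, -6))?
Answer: Rational(105, 719) ≈ 0.14604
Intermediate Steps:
Function('y')(I) = Add(-210, Mul(15, I)) (Function('y')(I) = Mul(Add(-14, I), 15) = Add(-210, Mul(15, I)))
Function('m')(G) = 1 (Function('m')(G) = Pow(1, Rational(1, 2)) = 1)
Mul(Mul(Function('y')(28), Pow(-1438, -1)), Mul(Function('m')(4), Add(Function('B')(-2, 5), 6))) = Mul(Mul(Add(-210, Mul(15, 28)), Pow(-1438, -1)), Mul(1, Add(Add(-2, Mul(-1, 5)), 6))) = Mul(Mul(Add(-210, 420), Rational(-1, 1438)), Mul(1, Add(Add(-2, -5), 6))) = Mul(Mul(210, Rational(-1, 1438)), Mul(1, Add(-7, 6))) = Mul(Rational(-105, 719), Mul(1, -1)) = Mul(Rational(-105, 719), -1) = Rational(105, 719)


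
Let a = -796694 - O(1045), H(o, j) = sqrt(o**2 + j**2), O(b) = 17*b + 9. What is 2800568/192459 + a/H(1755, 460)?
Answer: 2800568/192459 - 814468*sqrt(131665)/658325 ≈ -434.37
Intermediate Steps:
O(b) = 9 + 17*b
H(o, j) = sqrt(j**2 + o**2)
a = -814468 (a = -796694 - (9 + 17*1045) = -796694 - (9 + 17765) = -796694 - 1*17774 = -796694 - 17774 = -814468)
2800568/192459 + a/H(1755, 460) = 2800568/192459 - 814468/sqrt(460**2 + 1755**2) = 2800568*(1/192459) - 814468/sqrt(211600 + 3080025) = 2800568/192459 - 814468*sqrt(131665)/658325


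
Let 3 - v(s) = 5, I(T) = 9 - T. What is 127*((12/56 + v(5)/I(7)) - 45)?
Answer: -81407/14 ≈ -5814.8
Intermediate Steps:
v(s) = -2 (v(s) = 3 - 1*5 = 3 - 5 = -2)
127*((12/56 + v(5)/I(7)) - 45) = 127*((12/56 - 2/(9 - 1*7)) - 45) = 127*((12*(1/56) - 2/(9 - 7)) - 45) = 127*((3/14 - 2/2) - 45) = 127*((3/14 - 2*½) - 45) = 127*((3/14 - 1) - 45) = 127*(-11/14 - 45) = 127*(-641/14) = -81407/14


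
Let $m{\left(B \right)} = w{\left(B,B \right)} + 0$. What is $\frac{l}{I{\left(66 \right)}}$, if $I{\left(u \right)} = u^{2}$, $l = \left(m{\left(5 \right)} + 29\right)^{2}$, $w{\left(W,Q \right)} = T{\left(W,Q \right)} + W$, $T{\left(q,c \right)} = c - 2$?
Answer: $\frac{1369}{4356} \approx 0.31428$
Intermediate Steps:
$T{\left(q,c \right)} = -2 + c$ ($T{\left(q,c \right)} = c - 2 = -2 + c$)
$w{\left(W,Q \right)} = -2 + Q + W$ ($w{\left(W,Q \right)} = \left(-2 + Q\right) + W = -2 + Q + W$)
$m{\left(B \right)} = -2 + 2 B$ ($m{\left(B \right)} = \left(-2 + B + B\right) + 0 = \left(-2 + 2 B\right) + 0 = -2 + 2 B$)
$l = 1369$ ($l = \left(\left(-2 + 2 \cdot 5\right) + 29\right)^{2} = \left(\left(-2 + 10\right) + 29\right)^{2} = \left(8 + 29\right)^{2} = 37^{2} = 1369$)
$\frac{l}{I{\left(66 \right)}} = \frac{1369}{66^{2}} = \frac{1369}{4356}$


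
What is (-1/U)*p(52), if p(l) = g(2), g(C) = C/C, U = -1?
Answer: 1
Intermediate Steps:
g(C) = 1
p(l) = 1
(-1/U)*p(52) = -1/(-1)*1 = -1*(-1)*1 = 1*1 = 1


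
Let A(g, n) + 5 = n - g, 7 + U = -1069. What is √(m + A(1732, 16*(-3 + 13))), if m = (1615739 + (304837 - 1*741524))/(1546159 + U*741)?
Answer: I*√645321258373/20239 ≈ 39.692*I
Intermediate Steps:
U = -1076 (U = -7 - 1069 = -1076)
A(g, n) = -5 + n - g (A(g, n) = -5 + (n - g) = -5 + n - g)
m = 1179052/748843 (m = (1615739 + (304837 - 1*741524))/(1546159 - 1076*741) = (1615739 + (304837 - 741524))/(1546159 - 797316) = (1615739 - 436687)/748843 = 1179052*(1/748843) = 1179052/748843 ≈ 1.5745)
√(m + A(1732, 16*(-3 + 13))) = √(1179052/748843 + (-5 + 16*(-3 + 13) - 1*1732)) = √(1179052/748843 + (-5 + 16*10 - 1732)) = √(1179052/748843 + (-5 + 160 - 1732)) = √(1179052/748843 - 1577) = √(-1179746359/748843) = I*√645321258373/20239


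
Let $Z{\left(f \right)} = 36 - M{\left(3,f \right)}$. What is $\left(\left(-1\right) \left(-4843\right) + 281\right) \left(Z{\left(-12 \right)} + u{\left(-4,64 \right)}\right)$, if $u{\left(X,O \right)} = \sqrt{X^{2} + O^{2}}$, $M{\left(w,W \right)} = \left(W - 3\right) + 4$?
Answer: $240828 + 20496 \sqrt{257} \approx 5.694 \cdot 10^{5}$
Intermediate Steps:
$M{\left(w,W \right)} = 1 + W$ ($M{\left(w,W \right)} = \left(-3 + W\right) + 4 = 1 + W$)
$u{\left(X,O \right)} = \sqrt{O^{2} + X^{2}}$
$Z{\left(f \right)} = 35 - f$ ($Z{\left(f \right)} = 36 - \left(1 + f\right) = 35 - f$)
$\left(\left(-1\right) \left(-4843\right) + 281\right) \left(Z{\left(-12 \right)} + u{\left(-4,64 \right)}\right) = \left(\left(-1\right) \left(-4843\right) + 281\right) \left(\left(35 - -12\right) + \sqrt{64^{2} + \left(-4\right)^{2}}\right) = \left(4843 + 281\right) \left(\left(35 + 12\right) + \sqrt{4096 + 16}\right) = 5124 \left(47 + \sqrt{4112}\right) = 5124 \left(47 + 4 \sqrt{257}\right) = 240828 + 20496 \sqrt{257}$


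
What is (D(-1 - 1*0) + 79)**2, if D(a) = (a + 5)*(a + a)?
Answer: 5041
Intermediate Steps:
D(a) = 2*a*(5 + a) (D(a) = (5 + a)*(2*a) = 2*a*(5 + a))
(D(-1 - 1*0) + 79)**2 = (2*(-1 - 1*0)*(5 + (-1 - 1*0)) + 79)**2 = (2*(-1 + 0)*(5 + (-1 + 0)) + 79)**2 = (2*(-1)*(5 - 1) + 79)**2 = (2*(-1)*4 + 79)**2 = (-8 + 79)**2 = 71**2 = 5041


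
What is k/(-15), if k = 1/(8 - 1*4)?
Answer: -1/60 ≈ -0.016667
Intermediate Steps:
k = ¼ (k = 1/(8 - 4) = 1/4 = ¼ ≈ 0.25000)
k/(-15) = (¼)/(-15) = -1/15*¼ = -1/60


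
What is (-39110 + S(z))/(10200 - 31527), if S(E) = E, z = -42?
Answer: 39152/21327 ≈ 1.8358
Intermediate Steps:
(-39110 + S(z))/(10200 - 31527) = (-39110 - 42)/(10200 - 31527) = -39152/(-21327) = -39152*(-1/21327) = 39152/21327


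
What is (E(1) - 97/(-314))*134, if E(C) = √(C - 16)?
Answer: 6499/157 + 134*I*√15 ≈ 41.395 + 518.98*I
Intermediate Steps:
E(C) = √(-16 + C)
(E(1) - 97/(-314))*134 = (√(-16 + 1) - 97/(-314))*134 = (√(-15) - 97*(-1/314))*134 = (I*√15 + 97/314)*134 = (97/314 + I*√15)*134 = 6499/157 + 134*I*√15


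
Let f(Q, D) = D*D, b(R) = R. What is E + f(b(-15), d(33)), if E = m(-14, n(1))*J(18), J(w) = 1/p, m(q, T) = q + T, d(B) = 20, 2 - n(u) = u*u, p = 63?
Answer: 25187/63 ≈ 399.79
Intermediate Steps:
n(u) = 2 - u² (n(u) = 2 - u*u = 2 - u²)
m(q, T) = T + q
J(w) = 1/63
f(Q, D) = D²
E = -13/63 (E = ((2 - 1*1²) - 14)*(1/63) = ((2 - 1*1) - 14)*(1/63) = ((2 - 1) - 14)*(1/63) = (1 - 14)*(1/63) = -13*1/63 = -13/63 ≈ -0.20635)
E + f(b(-15), d(33)) = -13/63 + 20² = -13/63 + 400 = 25187/63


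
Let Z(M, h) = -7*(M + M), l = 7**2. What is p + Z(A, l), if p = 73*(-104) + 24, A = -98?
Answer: -6196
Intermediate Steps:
l = 49
Z(M, h) = -14*M
p = -7568 (p = -7592 + 24 = -7568)
p + Z(A, l) = -7568 - 14*(-98) = -7568 + 1372 = -6196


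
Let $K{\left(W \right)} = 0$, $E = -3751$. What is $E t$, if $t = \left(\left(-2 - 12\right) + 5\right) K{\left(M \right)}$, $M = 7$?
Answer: $0$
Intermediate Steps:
$t = 0$ ($t = \left(\left(-2 - 12\right) + 5\right) 0 = \left(-14 + 5\right) 0 = \left(-9\right) 0 = 0$)
$E t = \left(-3751\right) 0 = 0$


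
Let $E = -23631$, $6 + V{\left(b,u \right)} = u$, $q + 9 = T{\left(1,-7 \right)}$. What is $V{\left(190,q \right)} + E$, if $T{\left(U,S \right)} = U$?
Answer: $-23645$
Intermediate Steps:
$q = -8$ ($q = -9 + 1 = -8$)
$V{\left(b,u \right)} = -6 + u$
$V{\left(190,q \right)} + E = \left(-6 - 8\right) - 23631 = -14 - 23631 = -23645$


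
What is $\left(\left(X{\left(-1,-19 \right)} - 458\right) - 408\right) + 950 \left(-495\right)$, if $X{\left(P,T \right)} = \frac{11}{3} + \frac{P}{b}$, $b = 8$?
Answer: $- \frac{11306699}{24} \approx -4.7111 \cdot 10^{5}$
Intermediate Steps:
$X{\left(P,T \right)} = \frac{11}{3} + \frac{P}{8}$
$\left(\left(X{\left(-1,-19 \right)} - 458\right) - 408\right) + 950 \left(-495\right) = \left(\left(\left(\frac{11}{3} + \frac{1}{8} \left(-1\right)\right) - 458\right) - 408\right) + 950 \left(-495\right) = \left(\left(\left(\frac{11}{3} - \frac{1}{8}\right) - 458\right) - 408\right) - 470250 = \left(\left(\frac{85}{24} - 458\right) - 408\right) - 470250 = \left(- \frac{10907}{24} - 408\right) - 470250 = - \frac{20699}{24} - 470250 = - \frac{11306699}{24}$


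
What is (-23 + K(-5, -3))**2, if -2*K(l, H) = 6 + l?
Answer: 2209/4 ≈ 552.25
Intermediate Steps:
K(l, H) = -3 - l/2 (K(l, H) = -(6 + l)/2 = -3 - l/2)
(-23 + K(-5, -3))**2 = (-23 + (-3 - 1/2*(-5)))**2 = (-23 + (-3 + 5/2))**2 = (-23 - 1/2)**2 = (-47/2)**2 = 2209/4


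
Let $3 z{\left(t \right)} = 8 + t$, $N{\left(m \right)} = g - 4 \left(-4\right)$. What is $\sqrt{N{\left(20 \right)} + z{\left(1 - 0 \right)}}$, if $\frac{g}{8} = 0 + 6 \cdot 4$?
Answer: $\sqrt{211} \approx 14.526$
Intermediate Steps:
$g = 192$ ($g = 8 \left(0 + 6 \cdot 4\right) = 8 \left(0 + 24\right) = 8 \cdot 24 = 192$)
$N{\left(m \right)} = 208$ ($N{\left(m \right)} = 192 - 4 \left(-4\right) = 192 - -16 = 192 + 16 = 208$)
$z{\left(t \right)} = \frac{8}{3} + \frac{t}{3}$ ($z{\left(t \right)} = \frac{8 + t}{3} = \frac{8}{3} + \frac{t}{3}$)
$\sqrt{N{\left(20 \right)} + z{\left(1 - 0 \right)}} = \sqrt{208 + \left(\frac{8}{3} + \frac{1 - 0}{3}\right)} = \sqrt{208 + \left(\frac{8}{3} + \frac{1 + 0}{3}\right)} = \sqrt{208 + \left(\frac{8}{3} + \frac{1}{3} \cdot 1\right)} = \sqrt{208 + \left(\frac{8}{3} + \frac{1}{3}\right)} = \sqrt{208 + 3} = \sqrt{211}$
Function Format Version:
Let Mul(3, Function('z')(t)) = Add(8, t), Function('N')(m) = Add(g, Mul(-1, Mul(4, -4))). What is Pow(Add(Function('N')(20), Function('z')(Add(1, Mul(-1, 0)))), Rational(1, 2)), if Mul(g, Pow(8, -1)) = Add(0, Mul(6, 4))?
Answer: Pow(211, Rational(1, 2)) ≈ 14.526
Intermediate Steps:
g = 192 (g = Mul(8, Add(0, Mul(6, 4))) = Mul(8, Add(0, 24)) = Mul(8, 24) = 192)
Function('N')(m) = 208 (Function('N')(m) = Add(192, Mul(-1, Mul(4, -4))) = Add(192, Mul(-1, -16)) = Add(192, 16) = 208)
Function('z')(t) = Add(Rational(8, 3), Mul(Rational(1, 3), t)) (Function('z')(t) = Mul(Rational(1, 3), Add(8, t)) = Add(Rational(8, 3), Mul(Rational(1, 3), t)))
Pow(Add(Function('N')(20), Function('z')(Add(1, Mul(-1, 0)))), Rational(1, 2)) = Pow(Add(208, Add(Rational(8, 3), Mul(Rational(1, 3), Add(1, Mul(-1, 0))))), Rational(1, 2)) = Pow(Add(208, Add(Rational(8, 3), Mul(Rational(1, 3), Add(1, 0)))), Rational(1, 2)) = Pow(Add(208, Add(Rational(8, 3), Mul(Rational(1, 3), 1))), Rational(1, 2)) = Pow(Add(208, Add(Rational(8, 3), Rational(1, 3))), Rational(1, 2)) = Pow(Add(208, 3), Rational(1, 2)) = Pow(211, Rational(1, 2))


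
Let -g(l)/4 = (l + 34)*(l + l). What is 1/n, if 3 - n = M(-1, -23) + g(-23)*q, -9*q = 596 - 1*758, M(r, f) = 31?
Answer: -1/36460 ≈ -2.7427e-5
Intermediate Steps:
g(l) = -8*l*(34 + l) (g(l) = -4*(l + 34)*(l + l) = -4*(34 + l)*2*l = -8*l*(34 + l))
q = 18 (q = -(596 - 1*758)/9 = -(596 - 758)/9 = -⅑*(-162) = 18)
n = -36460 (n = 3 - (31 - 8*(-23)*(34 - 23)*18) = 3 - (31 - 8*(-23)*11*18) = 3 - (31 + 2024*18) = 3 - (31 + 36432) = 3 - 1*36463 = 3 - 36463 = -36460)
1/n = 1/(-36460) = -1/36460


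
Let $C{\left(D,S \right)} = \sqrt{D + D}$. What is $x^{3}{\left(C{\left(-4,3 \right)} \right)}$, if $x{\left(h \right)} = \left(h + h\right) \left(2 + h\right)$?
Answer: $2048 + 5120 i \sqrt{2} \approx 2048.0 + 7240.8 i$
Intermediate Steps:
$C{\left(D,S \right)} = \sqrt{2} \sqrt{D}$ ($C{\left(D,S \right)} = \sqrt{2 D} = \sqrt{2} \sqrt{D}$)
$x{\left(h \right)} = 2 h \left(2 + h\right)$
$x^{3}{\left(C{\left(-4,3 \right)} \right)} = \left(2 \sqrt{2} \sqrt{-4} \left(2 + \sqrt{2} \sqrt{-4}\right)\right)^{3} = \left(2 \sqrt{2} \cdot 2 i \left(2 + \sqrt{2} \cdot 2 i\right)\right)^{3} = \left(2 \cdot 2 i \sqrt{2} \left(2 + 2 i \sqrt{2}\right)\right)^{3} = \left(4 i \sqrt{2} \left(2 + 2 i \sqrt{2}\right)\right)^{3} = - 128 i \sqrt{2} \left(2 + 2 i \sqrt{2}\right)^{3}$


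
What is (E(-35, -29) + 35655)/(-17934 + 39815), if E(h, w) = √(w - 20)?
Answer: 35655/21881 + 7*I/21881 ≈ 1.6295 + 0.00031991*I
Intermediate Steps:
E(h, w) = √(-20 + w)
(E(-35, -29) + 35655)/(-17934 + 39815) = (√(-20 - 29) + 35655)/(-17934 + 39815) = (√(-49) + 35655)/21881 = (7*I + 35655)*(1/21881) = (35655 + 7*I)*(1/21881) = 35655/21881 + 7*I/21881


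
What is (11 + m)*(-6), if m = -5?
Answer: -36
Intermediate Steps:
(11 + m)*(-6) = (11 - 5)*(-6) = 6*(-6) = -36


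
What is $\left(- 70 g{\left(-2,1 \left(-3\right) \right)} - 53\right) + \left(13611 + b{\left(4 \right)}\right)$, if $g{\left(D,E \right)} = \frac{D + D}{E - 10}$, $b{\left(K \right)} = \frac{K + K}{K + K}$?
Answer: $\frac{175987}{13} \approx 13537.0$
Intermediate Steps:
$b{\left(K \right)} = 1$ ($b{\left(K \right)} = \frac{2 K}{2 K} = 2 K \frac{1}{2 K} = 1$)
$g{\left(D,E \right)} = \frac{2 D}{-10 + E}$
$\left(- 70 g{\left(-2,1 \left(-3\right) \right)} - 53\right) + \left(13611 + b{\left(4 \right)}\right) = \left(- 70 \cdot 2 \left(-2\right) \frac{1}{-10 + 1 \left(-3\right)} - 53\right) + \left(13611 + 1\right) = \left(- 70 \cdot 2 \left(-2\right) \frac{1}{-10 - 3} - 53\right) + 13612 = \left(- 70 \cdot 2 \left(-2\right) \frac{1}{-13} - 53\right) + 13612 = \left(- 70 \cdot 2 \left(-2\right) \left(- \frac{1}{13}\right) - 53\right) + 13612 = \left(\left(-70\right) \frac{4}{13} - 53\right) + 13612 = \left(- \frac{280}{13} - 53\right) + 13612 = - \frac{969}{13} + 13612 = \frac{175987}{13}$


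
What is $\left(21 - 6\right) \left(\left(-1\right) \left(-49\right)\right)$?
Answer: $735$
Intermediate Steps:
$\left(21 - 6\right) \left(\left(-1\right) \left(-49\right)\right) = \left(21 - 6\right) 49 = 15 \cdot 49 = 735$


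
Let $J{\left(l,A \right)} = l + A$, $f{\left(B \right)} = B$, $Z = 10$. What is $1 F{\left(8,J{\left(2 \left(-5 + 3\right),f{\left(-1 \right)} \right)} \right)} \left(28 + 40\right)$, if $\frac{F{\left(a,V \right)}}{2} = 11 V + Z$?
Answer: $-6120$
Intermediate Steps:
$J{\left(l,A \right)} = A + l$
$F{\left(a,V \right)} = 20 + 22 V$ ($F{\left(a,V \right)} = 2 \left(11 V + 10\right) = 2 \left(10 + 11 V\right) = 20 + 22 V$)
$1 F{\left(8,J{\left(2 \left(-5 + 3\right),f{\left(-1 \right)} \right)} \right)} \left(28 + 40\right) = 1 \left(20 + 22 \left(-1 + 2 \left(-5 + 3\right)\right)\right) \left(28 + 40\right) = 1 \left(20 + 22 \left(-1 + 2 \left(-2\right)\right)\right) 68 = 1 \left(20 + 22 \left(-1 - 4\right)\right) 68 = 1 \left(20 + 22 \left(-5\right)\right) 68 = 1 \left(20 - 110\right) 68 = 1 \left(-90\right) 68 = \left(-90\right) 68 = -6120$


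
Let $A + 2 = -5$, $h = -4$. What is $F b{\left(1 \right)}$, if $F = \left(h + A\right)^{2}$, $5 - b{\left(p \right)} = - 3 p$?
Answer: $968$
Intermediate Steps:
$A = -7$ ($A = -2 - 5 = -7$)
$b{\left(p \right)} = 5 + 3 p$ ($b{\left(p \right)} = 5 - - 3 p = 5 + 3 p$)
$F = 121$ ($F = \left(-4 - 7\right)^{2} = \left(-11\right)^{2} = 121$)
$F b{\left(1 \right)} = 121 \left(5 + 3 \cdot 1\right) = 121 \left(5 + 3\right) = 121 \cdot 8 = 968$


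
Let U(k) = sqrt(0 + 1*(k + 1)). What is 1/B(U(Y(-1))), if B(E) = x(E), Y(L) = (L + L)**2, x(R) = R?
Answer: sqrt(5)/5 ≈ 0.44721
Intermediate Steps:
Y(L) = 4*L**2 (Y(L) = (2*L)**2 = 4*L**2)
U(k) = sqrt(1 + k) (U(k) = sqrt(0 + 1*(1 + k)) = sqrt(0 + (1 + k)) = sqrt(1 + k))
B(E) = E
1/B(U(Y(-1))) = 1/(sqrt(1 + 4*(-1)**2)) = 1/(sqrt(1 + 4*1)) = 1/(sqrt(1 + 4)) = 1/(sqrt(5)) = sqrt(5)/5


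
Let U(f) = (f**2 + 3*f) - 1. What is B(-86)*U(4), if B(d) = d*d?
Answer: 199692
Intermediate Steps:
B(d) = d**2
U(f) = -1 + f**2 + 3*f
B(-86)*U(4) = (-86)**2*(-1 + 4**2 + 3*4) = 7396*(-1 + 16 + 12) = 7396*27 = 199692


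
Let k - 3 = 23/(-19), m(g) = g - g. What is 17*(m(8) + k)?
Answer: 578/19 ≈ 30.421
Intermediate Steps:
m(g) = 0
k = 34/19 (k = 3 + 23/(-19) = 3 + 23*(-1/19) = 3 - 23/19 = 34/19 ≈ 1.7895)
17*(m(8) + k) = 17*(0 + 34/19) = 17*(34/19) = 578/19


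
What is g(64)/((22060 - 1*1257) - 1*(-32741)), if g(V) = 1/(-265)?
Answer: -1/14189160 ≈ -7.0476e-8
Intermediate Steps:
g(V) = -1/265
g(64)/((22060 - 1*1257) - 1*(-32741)) = -1/(265*((22060 - 1*1257) - 1*(-32741))) = -1/(265*((22060 - 1257) + 32741)) = -1/(265*(20803 + 32741)) = -1/265/53544 = -1/265*1/53544 = -1/14189160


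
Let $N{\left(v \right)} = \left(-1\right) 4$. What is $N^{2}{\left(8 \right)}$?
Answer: $16$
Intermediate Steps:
$N{\left(v \right)} = -4$
$N^{2}{\left(8 \right)} = \left(-4\right)^{2} = 16$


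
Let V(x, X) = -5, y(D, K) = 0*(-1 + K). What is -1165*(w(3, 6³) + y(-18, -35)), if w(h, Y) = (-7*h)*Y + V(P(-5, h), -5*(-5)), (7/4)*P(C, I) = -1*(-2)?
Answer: 5290265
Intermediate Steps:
y(D, K) = 0
P(C, I) = 8/7 (P(C, I) = 4*(-1*(-2))/7 = (4/7)*2 = 8/7)
w(h, Y) = -5 - 7*Y*h (w(h, Y) = (-7*h)*Y - 5 = -7*Y*h - 5 = -5 - 7*Y*h)
-1165*(w(3, 6³) + y(-18, -35)) = -1165*((-5 - 7*6³*3) + 0) = -1165*((-5 - 7*216*3) + 0) = -1165*((-5 - 4536) + 0) = -1165*(-4541 + 0) = -1165*(-4541) = 5290265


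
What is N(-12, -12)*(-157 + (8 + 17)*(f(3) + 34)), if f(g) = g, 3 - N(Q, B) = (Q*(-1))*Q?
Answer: 112896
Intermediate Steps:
N(Q, B) = 3 + Q**2 (N(Q, B) = 3 - Q*(-1)*Q = 3 - (-Q)*Q = 3 - (-1)*Q**2 = 3 + Q**2)
N(-12, -12)*(-157 + (8 + 17)*(f(3) + 34)) = (3 + (-12)**2)*(-157 + (8 + 17)*(3 + 34)) = (3 + 144)*(-157 + 25*37) = 147*(-157 + 925) = 147*768 = 112896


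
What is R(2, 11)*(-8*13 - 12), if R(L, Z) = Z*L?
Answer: -2552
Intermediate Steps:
R(L, Z) = L*Z
R(2, 11)*(-8*13 - 12) = (2*11)*(-8*13 - 12) = 22*(-104 - 12) = 22*(-116) = -2552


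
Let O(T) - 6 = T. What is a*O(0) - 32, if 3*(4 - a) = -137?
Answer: 266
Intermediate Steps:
a = 149/3 (a = 4 - ⅓*(-137) = 4 + 137/3 = 149/3 ≈ 49.667)
O(T) = 6 + T
a*O(0) - 32 = 149*(6 + 0)/3 - 32 = (149/3)*6 - 32 = 298 - 32 = 266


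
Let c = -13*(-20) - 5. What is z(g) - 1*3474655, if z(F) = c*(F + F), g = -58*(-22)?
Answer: -2823895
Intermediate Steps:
g = 1276
c = 255 (c = 260 - 5 = 255)
z(F) = 510*F (z(F) = 255*(F + F) = 255*(2*F) = 510*F)
z(g) - 1*3474655 = 510*1276 - 1*3474655 = 650760 - 3474655 = -2823895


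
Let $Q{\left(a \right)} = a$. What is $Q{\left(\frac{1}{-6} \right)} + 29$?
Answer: $\frac{173}{6} \approx 28.833$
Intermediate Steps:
$Q{\left(\frac{1}{-6} \right)} + 29 = \frac{1}{-6} + 29 = - \frac{1}{6} + 29 = \frac{173}{6}$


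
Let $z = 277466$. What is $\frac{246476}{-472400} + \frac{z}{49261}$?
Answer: $\frac{29733321041}{5817724100} \approx 5.1108$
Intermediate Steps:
$\frac{246476}{-472400} + \frac{z}{49261} = \frac{246476}{-472400} + \frac{277466}{49261} = 246476 \left(- \frac{1}{472400}\right) + 277466 \cdot \frac{1}{49261} = - \frac{61619}{118100} + \frac{277466}{49261} = \frac{29733321041}{5817724100}$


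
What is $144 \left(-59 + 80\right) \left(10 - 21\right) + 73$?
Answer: $-33191$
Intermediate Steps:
$144 \left(-59 + 80\right) \left(10 - 21\right) + 73 = 144 \cdot 21 \left(-11\right) + 73 = 144 \left(-231\right) + 73 = -33264 + 73 = -33191$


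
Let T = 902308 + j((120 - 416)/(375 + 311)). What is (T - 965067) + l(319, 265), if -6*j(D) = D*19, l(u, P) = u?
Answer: -64249354/1029 ≈ -62439.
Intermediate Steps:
j(D) = -19*D/6 (j(D) = -D*19/6 = -19*D/6)
T = 928476338/1029 (T = 902308 - 19*(120 - 416)/(6*(375 + 311)) = 902308 - (-2812)/(3*686) = 902308 - 19/6*(-148/343) = 902308 + 1406/1029 = 928476338/1029 ≈ 9.0231e+5)
(T - 965067) + l(319, 265) = (928476338/1029 - 965067) + 319 = -64577605/1029 + 319 = -64249354/1029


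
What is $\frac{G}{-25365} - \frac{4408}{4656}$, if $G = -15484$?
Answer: $- \frac{551603}{1640270} \approx -0.33629$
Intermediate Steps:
$\frac{G}{-25365} - \frac{4408}{4656} = - \frac{15484}{-25365} - \frac{4408}{4656} = \left(-15484\right) \left(- \frac{1}{25365}\right) - \frac{551}{582} = \frac{15484}{25365} - \frac{551}{582} = - \frac{551603}{1640270}$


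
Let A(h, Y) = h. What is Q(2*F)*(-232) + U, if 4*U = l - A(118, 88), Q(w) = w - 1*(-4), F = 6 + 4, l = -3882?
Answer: -6568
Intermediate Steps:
F = 10
Q(w) = 4 + w (Q(w) = w + 4 = 4 + w)
U = -1000 (U = (-3882 - 1*118)/4 = (-3882 - 118)/4 = (1/4)*(-4000) = -1000)
Q(2*F)*(-232) + U = (4 + 2*10)*(-232) - 1000 = (4 + 20)*(-232) - 1000 = 24*(-232) - 1000 = -5568 - 1000 = -6568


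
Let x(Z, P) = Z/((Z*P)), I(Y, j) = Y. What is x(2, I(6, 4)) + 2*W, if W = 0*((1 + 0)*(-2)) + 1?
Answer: 13/6 ≈ 2.1667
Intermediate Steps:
x(Z, P) = 1/P (x(Z, P) = Z/((P*Z)) = Z*(1/(P*Z)) = 1/P)
W = 1 (W = 0*(1*(-2)) + 1 = 0*(-2) + 1 = 0 + 1 = 1)
x(2, I(6, 4)) + 2*W = 1/6 + 2*1 = ⅙ + 2 = 13/6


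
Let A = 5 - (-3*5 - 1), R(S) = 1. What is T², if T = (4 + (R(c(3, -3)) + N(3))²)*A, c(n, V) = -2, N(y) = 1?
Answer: 28224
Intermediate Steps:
A = 21 (A = 5 - (-15 - 1) = 5 - 1*(-16) = 5 + 16 = 21)
T = 168 (T = (4 + (1 + 1)²)*21 = (4 + 2²)*21 = (4 + 4)*21 = 8*21 = 168)
T² = 168² = 28224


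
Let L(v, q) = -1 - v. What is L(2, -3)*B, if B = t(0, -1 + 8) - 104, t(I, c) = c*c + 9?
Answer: 138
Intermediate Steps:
t(I, c) = 9 + c**2 (t(I, c) = c**2 + 9 = 9 + c**2)
B = -46 (B = (9 + (-1 + 8)**2) - 104 = (9 + 7**2) - 104 = (9 + 49) - 104 = 58 - 104 = -46)
L(2, -3)*B = (-1 - 1*2)*(-46) = (-1 - 2)*(-46) = -3*(-46) = 138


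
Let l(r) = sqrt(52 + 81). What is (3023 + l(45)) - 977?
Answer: 2046 + sqrt(133) ≈ 2057.5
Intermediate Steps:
l(r) = sqrt(133)
(3023 + l(45)) - 977 = (3023 + sqrt(133)) - 977 = 2046 + sqrt(133)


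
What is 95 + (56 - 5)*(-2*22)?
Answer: -2149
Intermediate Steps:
95 + (56 - 5)*(-2*22) = 95 + 51*(-44) = 95 - 2244 = -2149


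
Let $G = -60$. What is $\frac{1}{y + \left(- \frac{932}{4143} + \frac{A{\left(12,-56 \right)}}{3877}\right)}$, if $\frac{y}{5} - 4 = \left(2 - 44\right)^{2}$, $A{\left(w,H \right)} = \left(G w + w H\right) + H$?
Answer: $\frac{16062411}{141982100812} \approx 0.00011313$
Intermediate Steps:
$A{\left(w,H \right)} = H - 60 w + H w$ ($A{\left(w,H \right)} = \left(- 60 w + w H\right) + H = \left(- 60 w + H w\right) + H = H - 60 w + H w$)
$y = 8840$ ($y = 20 + 5 \left(2 - 44\right)^{2} = 20 + 5 \left(-42\right)^{2} = 20 + 5 \cdot 1764 = 20 + 8820 = 8840$)
$\frac{1}{y + \left(- \frac{932}{4143} + \frac{A{\left(12,-56 \right)}}{3877}\right)} = \frac{1}{8840 + \left(- \frac{932}{4143} + \frac{-56 - 720 - 672}{3877}\right)} = \frac{1}{8840 + \left(\left(-932\right) \frac{1}{4143} + \left(-56 - 720 - 672\right) \frac{1}{3877}\right)} = \frac{1}{8840 - \frac{9612428}{16062411}} = \frac{1}{\frac{141982100812}{16062411}} = \frac{16062411}{141982100812}$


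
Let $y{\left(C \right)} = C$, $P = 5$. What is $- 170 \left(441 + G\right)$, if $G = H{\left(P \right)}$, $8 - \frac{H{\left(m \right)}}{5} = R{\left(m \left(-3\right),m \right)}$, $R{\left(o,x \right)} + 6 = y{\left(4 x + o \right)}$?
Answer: $-82620$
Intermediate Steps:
$R{\left(o,x \right)} = -6 + o + 4 x$ ($R{\left(o,x \right)} = -6 + \left(4 x + o\right) = -6 + \left(o + 4 x\right) = -6 + o + 4 x$)
$H{\left(m \right)} = 70 - 5 m$ ($H{\left(m \right)} = 40 - 5 \left(-6 + m \left(-3\right) + 4 m\right) = 40 - 5 \left(-6 - 3 m + 4 m\right) = 40 - 5 \left(-6 + m\right) = 40 - \left(-30 + 5 m\right) = 70 - 5 m$)
$G = 45$ ($G = 70 - 25 = 45$)
$- 170 \left(441 + G\right) = - 170 \left(441 + 45\right) = \left(-170\right) 486 = -82620$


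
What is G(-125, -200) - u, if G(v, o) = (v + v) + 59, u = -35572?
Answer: 35381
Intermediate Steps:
G(v, o) = 59 + 2*v (G(v, o) = 2*v + 59 = 59 + 2*v)
G(-125, -200) - u = (59 + 2*(-125)) - 1*(-35572) = (59 - 250) + 35572 = -191 + 35572 = 35381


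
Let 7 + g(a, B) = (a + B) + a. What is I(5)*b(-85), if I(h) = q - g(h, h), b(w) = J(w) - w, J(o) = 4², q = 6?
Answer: -202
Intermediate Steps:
g(a, B) = -7 + B + 2*a (g(a, B) = -7 + ((a + B) + a) = -7 + ((B + a) + a) = -7 + (B + 2*a) = -7 + B + 2*a)
J(o) = 16
b(w) = 16 - w
I(h) = 13 - 3*h (I(h) = 6 - (-7 + h + 2*h) = 6 - (-7 + 3*h) = 6 + (7 - 3*h) = 13 - 3*h)
I(5)*b(-85) = (13 - 3*5)*(16 - 1*(-85)) = (13 - 15)*(16 + 85) = -2*101 = -202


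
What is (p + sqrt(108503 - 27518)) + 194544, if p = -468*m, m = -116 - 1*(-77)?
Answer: 212796 + sqrt(80985) ≈ 2.1308e+5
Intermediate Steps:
m = -39 (m = -116 + 77 = -39)
p = 18252 (p = -468*(-39) = 18252)
(p + sqrt(108503 - 27518)) + 194544 = (18252 + sqrt(108503 - 27518)) + 194544 = (18252 + sqrt(80985)) + 194544 = 212796 + sqrt(80985)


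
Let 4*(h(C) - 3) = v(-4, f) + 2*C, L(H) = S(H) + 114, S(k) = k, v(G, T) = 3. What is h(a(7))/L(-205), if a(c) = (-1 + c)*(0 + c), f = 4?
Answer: -99/364 ≈ -0.27198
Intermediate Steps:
a(c) = c*(-1 + c) (a(c) = (-1 + c)*c = c*(-1 + c))
L(H) = 114 + H (L(H) = H + 114 = 114 + H)
h(C) = 15/4 + C/2 (h(C) = 3 + (3 + 2*C)/4 = 3 + (3/4 + C/2) = 15/4 + C/2)
h(a(7))/L(-205) = (15/4 + (7*(-1 + 7))/2)/(114 - 205) = (15/4 + (7*6)/2)/(-91) = (15/4 + (1/2)*42)*(-1/91) = (15/4 + 21)*(-1/91) = (99/4)*(-1/91) = -99/364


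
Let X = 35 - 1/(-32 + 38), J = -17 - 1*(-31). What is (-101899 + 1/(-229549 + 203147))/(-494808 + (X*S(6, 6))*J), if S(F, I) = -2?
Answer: 8071012197/39269014700 ≈ 0.20553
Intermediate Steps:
J = 14 (J = -17 + 31 = 14)
X = 209/6 (X = 35 - 1/6 = 209/6 ≈ 34.833)
(-101899 + 1/(-229549 + 203147))/(-494808 + (X*S(6, 6))*J) = (-101899 + 1/(-229549 + 203147))/(-494808 + ((209/6)*(-2))*14) = (-101899 + 1/(-26402))/(-494808 - 209/3*14) = (-101899 - 1/26402)/(-494808 - 2926/3) = -2690337399/(26402*(-1487350/3)) = -2690337399/26402*(-3/1487350) = 8071012197/39269014700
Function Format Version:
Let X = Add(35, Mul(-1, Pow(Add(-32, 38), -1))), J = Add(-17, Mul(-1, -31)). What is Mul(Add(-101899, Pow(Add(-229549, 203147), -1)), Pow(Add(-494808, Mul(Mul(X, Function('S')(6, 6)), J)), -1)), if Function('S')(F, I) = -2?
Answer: Rational(8071012197, 39269014700) ≈ 0.20553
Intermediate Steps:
J = 14 (J = Add(-17, 31) = 14)
X = Rational(209, 6) (X = Add(35, Mul(-1, Pow(6, -1))) = Add(35, Mul(-1, Rational(1, 6))) = Add(35, Rational(-1, 6)) = Rational(209, 6) ≈ 34.833)
Mul(Add(-101899, Pow(Add(-229549, 203147), -1)), Pow(Add(-494808, Mul(Mul(X, Function('S')(6, 6)), J)), -1)) = Mul(Add(-101899, Pow(Add(-229549, 203147), -1)), Pow(Add(-494808, Mul(Mul(Rational(209, 6), -2), 14)), -1)) = Mul(Add(-101899, Pow(-26402, -1)), Pow(Add(-494808, Mul(Rational(-209, 3), 14)), -1)) = Mul(Add(-101899, Rational(-1, 26402)), Pow(Add(-494808, Rational(-2926, 3)), -1)) = Mul(Rational(-2690337399, 26402), Pow(Rational(-1487350, 3), -1)) = Mul(Rational(-2690337399, 26402), Rational(-3, 1487350)) = Rational(8071012197, 39269014700)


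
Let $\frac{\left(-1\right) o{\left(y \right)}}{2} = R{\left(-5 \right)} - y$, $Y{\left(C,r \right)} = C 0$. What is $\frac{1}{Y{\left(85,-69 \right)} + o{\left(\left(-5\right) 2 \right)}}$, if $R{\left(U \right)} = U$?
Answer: $- \frac{1}{10} \approx -0.1$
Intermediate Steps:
$Y{\left(C,r \right)} = 0$
$o{\left(y \right)} = 10 + 2 y$ ($o{\left(y \right)} = - 2 \left(-5 - y\right) = 10 + 2 y$)
$\frac{1}{Y{\left(85,-69 \right)} + o{\left(\left(-5\right) 2 \right)}} = \frac{1}{0 + \left(10 + 2 \left(\left(-5\right) 2\right)\right)} = \frac{1}{0 + \left(10 + 2 \left(-10\right)\right)} = \frac{1}{0 + \left(10 - 20\right)} = \frac{1}{0 - 10} = \frac{1}{-10} = - \frac{1}{10}$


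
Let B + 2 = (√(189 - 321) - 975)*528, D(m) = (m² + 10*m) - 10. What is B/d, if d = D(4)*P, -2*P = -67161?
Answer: -514802/1544703 + 352*I*√33/514901 ≈ -0.33327 + 0.0039271*I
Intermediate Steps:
P = 67161/2 (P = -½*(-67161) = 67161/2 ≈ 33581.)
D(m) = -10 + m² + 10*m
d = 1544703 (d = (-10 + 4² + 10*4)*(67161/2) = (-10 + 16 + 40)*(67161/2) = 46*(67161/2) = 1544703)
B = -514802 + 1056*I*√33 (B = -2 + (√(189 - 321) - 975)*528 = -2 + (√(-132) - 975)*528 = -2 + (2*I*√33 - 975)*528 = -2 + (-975 + 2*I*√33)*528 = -2 + (-514800 + 1056*I*√33) = -514802 + 1056*I*√33 ≈ -5.148e+5 + 6066.3*I)
B/d = (-514802 + 1056*I*√33)/1544703 = (-514802 + 1056*I*√33)*(1/1544703) = -514802/1544703 + 352*I*√33/514901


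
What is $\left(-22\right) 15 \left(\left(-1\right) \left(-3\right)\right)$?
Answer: $-990$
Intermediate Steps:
$\left(-22\right) 15 \left(\left(-1\right) \left(-3\right)\right) = \left(-330\right) 3 = -990$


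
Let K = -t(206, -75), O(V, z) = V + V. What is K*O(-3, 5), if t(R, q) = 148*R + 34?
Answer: 183132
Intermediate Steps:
t(R, q) = 34 + 148*R
O(V, z) = 2*V
K = -30522 (K = -(34 + 148*206) = -(34 + 30488) = -1*30522 = -30522)
K*O(-3, 5) = -61044*(-3) = -30522*(-6) = 183132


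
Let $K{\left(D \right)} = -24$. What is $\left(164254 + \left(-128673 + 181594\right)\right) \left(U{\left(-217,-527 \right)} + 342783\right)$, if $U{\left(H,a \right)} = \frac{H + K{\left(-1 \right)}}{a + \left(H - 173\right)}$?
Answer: $\frac{9752158118300}{131} \approx 7.4444 \cdot 10^{10}$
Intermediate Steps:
$U{\left(H,a \right)} = \frac{-24 + H}{-173 + H + a}$ ($U{\left(H,a \right)} = \frac{H - 24}{a + \left(H - 173\right)} = \frac{-24 + H}{a + \left(-173 + H\right)} = \frac{-24 + H}{-173 + H + a}$)
$\left(164254 + \left(-128673 + 181594\right)\right) \left(U{\left(-217,-527 \right)} + 342783\right) = \left(164254 + \left(-128673 + 181594\right)\right) \left(\frac{-24 - 217}{-173 - 217 - 527} + 342783\right) = \left(164254 + 52921\right) \left(\frac{1}{-917} \left(-241\right) + 342783\right) = 217175 \left(\left(- \frac{1}{917}\right) \left(-241\right) + 342783\right) = 217175 \left(\frac{241}{917} + 342783\right) = 217175 \cdot \frac{314332252}{917} = \frac{9752158118300}{131}$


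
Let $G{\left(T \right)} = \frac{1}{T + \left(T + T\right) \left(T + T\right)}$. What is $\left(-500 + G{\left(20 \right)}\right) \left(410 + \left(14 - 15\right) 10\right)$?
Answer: $- \frac{16199980}{81} \approx -2.0 \cdot 10^{5}$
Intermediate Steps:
$G{\left(T \right)} = \frac{1}{T + 4 T^{2}}$ ($G{\left(T \right)} = \frac{1}{T + 2 T 2 T} = \frac{1}{T + 4 T^{2}}$)
$\left(-500 + G{\left(20 \right)}\right) \left(410 + \left(14 - 15\right) 10\right) = \left(-500 + \frac{1}{20 \left(1 + 4 \cdot 20\right)}\right) \left(410 + \left(14 - 15\right) 10\right) = \left(-500 + \frac{1}{20 \left(1 + 80\right)}\right) \left(410 + \left(14 - 15\right) 10\right) = \left(-500 + \frac{1}{20 \cdot 81}\right) \left(410 - 10\right) = \left(-500 + \frac{1}{20} \cdot \frac{1}{81}\right) \left(410 - 10\right) = \left(-500 + \frac{1}{1620}\right) 400 = \left(- \frac{809999}{1620}\right) 400 = - \frac{16199980}{81}$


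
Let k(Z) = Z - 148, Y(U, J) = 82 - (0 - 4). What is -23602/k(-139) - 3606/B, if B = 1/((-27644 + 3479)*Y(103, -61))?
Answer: 2150764574782/287 ≈ 7.4940e+9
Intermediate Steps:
Y(U, J) = 86 (Y(U, J) = 82 - 1*(-4) = 82 + 4 = 86)
k(Z) = -148 + Z
B = -1/2078190 (B = 1/((-27644 + 3479)*86) = (1/86)/(-24165) = -1/24165*1/86 = -1/2078190 ≈ -4.8119e-7)
-23602/k(-139) - 3606/B = -23602/(-148 - 139) - 3606/(-1/2078190) = -23602/(-287) - 3606*(-2078190) = -23602*(-1/287) + 7493953140 = 23602/287 + 7493953140 = 2150764574782/287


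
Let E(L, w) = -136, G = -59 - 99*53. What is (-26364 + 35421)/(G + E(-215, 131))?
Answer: -3019/1814 ≈ -1.6643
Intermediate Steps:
G = -5306 (G = -59 - 5247 = -5306)
(-26364 + 35421)/(G + E(-215, 131)) = (-26364 + 35421)/(-5306 - 136) = 9057/(-5442) = 9057*(-1/5442) = -3019/1814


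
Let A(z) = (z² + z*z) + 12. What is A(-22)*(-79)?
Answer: -77420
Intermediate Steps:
A(z) = 12 + 2*z² (A(z) = (z² + z²) + 12 = 2*z² + 12 = 12 + 2*z²)
A(-22)*(-79) = (12 + 2*(-22)²)*(-79) = (12 + 2*484)*(-79) = (12 + 968)*(-79) = 980*(-79) = -77420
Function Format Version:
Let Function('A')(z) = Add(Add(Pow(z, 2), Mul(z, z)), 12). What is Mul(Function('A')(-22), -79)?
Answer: -77420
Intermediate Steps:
Function('A')(z) = Add(12, Mul(2, Pow(z, 2))) (Function('A')(z) = Add(Add(Pow(z, 2), Pow(z, 2)), 12) = Add(Mul(2, Pow(z, 2)), 12) = Add(12, Mul(2, Pow(z, 2))))
Mul(Function('A')(-22), -79) = Mul(Add(12, Mul(2, Pow(-22, 2))), -79) = Mul(Add(12, Mul(2, 484)), -79) = Mul(Add(12, 968), -79) = Mul(980, -79) = -77420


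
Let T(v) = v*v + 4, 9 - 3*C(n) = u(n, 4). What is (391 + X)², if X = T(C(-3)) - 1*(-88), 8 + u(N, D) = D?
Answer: 20394256/81 ≈ 2.5178e+5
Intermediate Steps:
u(N, D) = -8 + D
C(n) = 13/3 (C(n) = 3 - (-8 + 4)/3 = 3 - ⅓*(-4) = 3 + 4/3 = 13/3)
T(v) = 4 + v² (T(v) = v² + 4 = 4 + v²)
X = 997/9 (X = (4 + (13/3)²) - 1*(-88) = (4 + 169/9) + 88 = 205/9 + 88 = 997/9 ≈ 110.78)
(391 + X)² = (391 + 997/9)² = (4516/9)² = 20394256/81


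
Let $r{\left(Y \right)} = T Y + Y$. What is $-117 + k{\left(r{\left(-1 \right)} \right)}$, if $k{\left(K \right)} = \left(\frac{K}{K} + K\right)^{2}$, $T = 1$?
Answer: $-116$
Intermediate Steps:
$r{\left(Y \right)} = 2 Y$ ($r{\left(Y \right)} = 1 Y + Y = Y + Y = 2 Y$)
$k{\left(K \right)} = \left(1 + K\right)^{2}$
$-117 + k{\left(r{\left(-1 \right)} \right)} = -117 + \left(1 + 2 \left(-1\right)\right)^{2} = -117 + \left(1 - 2\right)^{2} = -117 + \left(-1\right)^{2} = -117 + 1 = -116$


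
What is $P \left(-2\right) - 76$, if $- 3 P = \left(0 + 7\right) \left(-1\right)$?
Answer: $- \frac{242}{3} \approx -80.667$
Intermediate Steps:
$P = \frac{7}{3}$ ($P = - \frac{\left(0 + 7\right) \left(-1\right)}{3} = - \frac{7 \left(-1\right)}{3} = \left(- \frac{1}{3}\right) \left(-7\right) = \frac{7}{3} \approx 2.3333$)
$P \left(-2\right) - 76 = \frac{7}{3} \left(-2\right) - 76 = - \frac{14}{3} - 76 = - \frac{242}{3}$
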